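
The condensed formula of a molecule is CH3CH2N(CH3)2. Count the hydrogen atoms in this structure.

Atom tally by fragment:
  CH3 → C:1 H:3
  CH2N(CH3)2 → C:3 H:8 N:1
Element totals:
  C: 4
  H: 11
  N: 1

11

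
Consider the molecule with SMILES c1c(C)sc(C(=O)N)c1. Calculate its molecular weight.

Atom tally by fragment:
  thiophene ring core → C:4 H:4 S:1
  (− 2 ring H displaced by substituents)
  + CH3 → C:1 H:3
  + CONH2 → C:1 H:2 O:1 N:1
Element totals:
  C: 6
  H: 7
  N: 1
  O: 1
  S: 1
Molecular formula: C6H7NOS.
  M = 6(12.011) + 7(1.008) + 14.007 + 15.999 + 32.06
    = 72.066 + 7.056 + 14.007 + 15.999 + 32.060 = 141.188

141.19 g/mol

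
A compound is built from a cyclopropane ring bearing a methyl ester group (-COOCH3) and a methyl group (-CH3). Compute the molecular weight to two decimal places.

114.14 g/mol

Atom tally by fragment:
  cyclopropane ring core → C:3 H:6
  (− 2 ring H displaced by substituents)
  + COOCH3 → C:2 H:3 O:2
  + CH3 → C:1 H:3
Element totals:
  C: 6
  H: 10
  O: 2
Molecular formula: C6H10O2.
  M = 6(12.011) + 10(1.008) + 2(15.999)
    = 72.066 + 10.080 + 31.998 = 114.144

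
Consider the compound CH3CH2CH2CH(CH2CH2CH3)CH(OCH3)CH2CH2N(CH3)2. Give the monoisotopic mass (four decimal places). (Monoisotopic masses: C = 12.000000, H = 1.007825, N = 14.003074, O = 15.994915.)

215.2249

Element totals:
  C: 13
  H: 29
  N: 1
  O: 1
Molecular formula: C13H29NO.
  M = 13(12.0) + 29(1.007825) + 14.003074 + 15.994915
    = 156.000000 + 29.226925 + 14.003074 + 15.994915 = 215.224914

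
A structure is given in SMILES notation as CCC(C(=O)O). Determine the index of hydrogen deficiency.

1

Atom tally by fragment:
  CH3 → C:1 H:3
  CH2 → C:1 H:2
  CH2COOH → C:2 H:3 O:2
Element totals:
  C: 4
  H: 8
  O: 2
Molecular formula: C4H8O2.
DoU = (2C + 2 + N − H − X) / 2 = (2·4 + 2 + 0 − 8 − 0) / 2 = 1.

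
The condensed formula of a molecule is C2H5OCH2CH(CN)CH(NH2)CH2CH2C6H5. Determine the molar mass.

Atom tally by fragment:
  C2H5OCH2 → C:3 H:7 O:1
  CH(CN) → C:2 H:1 N:1
  CH(NH2) → C:1 H:3 N:1
  CH2 → C:1 H:2
  CH2C6H5 → C:7 H:7
Element totals:
  C: 14
  H: 20
  N: 2
  O: 1
Molecular formula: C14H20N2O.
  M = 14(12.011) + 20(1.008) + 2(14.007) + 15.999
    = 168.154 + 20.160 + 28.014 + 15.999 = 232.327

232.33 g/mol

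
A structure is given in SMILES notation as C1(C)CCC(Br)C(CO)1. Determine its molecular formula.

Atom tally by fragment:
  cyclopentane ring core → C:5 H:10
  (− 3 ring H displaced by substituents)
  + CH3 → C:1 H:3
  + Br → Br:1
  + CH2OH → C:1 H:3 O:1
Element totals:
  C: 7
  H: 13
  Br: 1
  O: 1

C7H13BrO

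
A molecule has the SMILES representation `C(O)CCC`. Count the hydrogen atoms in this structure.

10

Atom tally by fragment:
  HOCH2 → C:1 H:3 O:1
  CH2 → C:1 H:2
  CH2 → C:1 H:2
  CH3 → C:1 H:3
Element totals:
  C: 4
  H: 10
  O: 1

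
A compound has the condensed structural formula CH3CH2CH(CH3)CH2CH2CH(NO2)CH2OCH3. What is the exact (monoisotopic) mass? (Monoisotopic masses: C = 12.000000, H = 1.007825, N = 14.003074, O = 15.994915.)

189.1365

Atom tally by fragment:
  CH3 → C:1 H:3
  CH2 → C:1 H:2
  CH(CH3) → C:2 H:4
  CH2 → C:1 H:2
  CH2 → C:1 H:2
  CH(NO2) → C:1 H:1 N:1 O:2
  CH2OCH3 → C:2 H:5 O:1
Element totals:
  C: 9
  H: 19
  N: 1
  O: 3
Molecular formula: C9H19NO3.
  M = 9(12.0) + 19(1.007825) + 14.003074 + 3(15.994915)
    = 108.000000 + 19.148675 + 14.003074 + 47.984745 = 189.136494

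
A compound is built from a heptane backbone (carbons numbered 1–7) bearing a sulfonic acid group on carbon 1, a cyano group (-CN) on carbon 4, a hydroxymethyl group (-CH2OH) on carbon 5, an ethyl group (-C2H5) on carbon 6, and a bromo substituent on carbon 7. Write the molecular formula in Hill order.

Atom tally by fragment:
  HO3SCH2 → C:1 H:3 S:1 O:3
  CH2 → C:1 H:2
  CH2 → C:1 H:2
  CH(CN) → C:2 H:1 N:1
  CH(CH2OH) → C:2 H:4 O:1
  CH(C2H5) → C:3 H:6
  CH2Br → C:1 H:2 Br:1
Element totals:
  C: 11
  H: 20
  Br: 1
  N: 1
  O: 4
  S: 1

C11H20BrNO4S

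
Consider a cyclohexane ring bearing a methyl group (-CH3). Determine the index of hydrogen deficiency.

Atom tally by fragment:
  cyclohexane ring core → C:6 H:12
  (− 1 ring H displaced by substituents)
  + CH3 → C:1 H:3
Element totals:
  C: 7
  H: 14
Molecular formula: C7H14.
DoU = (2C + 2 + N − H − X) / 2 = (2·7 + 2 + 0 − 14 − 0) / 2 = 1.

1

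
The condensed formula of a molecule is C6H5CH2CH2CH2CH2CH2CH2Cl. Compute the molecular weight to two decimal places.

Element totals:
  C: 12
  H: 17
  Cl: 1
Molecular formula: C12H17Cl.
  M = 12(12.011) + 17(1.008) + 35.45
    = 144.132 + 17.136 + 35.450 = 196.718

196.72 g/mol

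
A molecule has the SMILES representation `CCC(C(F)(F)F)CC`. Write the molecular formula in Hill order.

Atom tally by fragment:
  CH3 → C:1 H:3
  CH2 → C:1 H:2
  CH(CF3) → C:2 H:1 F:3
  CH2 → C:1 H:2
  CH3 → C:1 H:3
Element totals:
  C: 6
  H: 11
  F: 3

C6H11F3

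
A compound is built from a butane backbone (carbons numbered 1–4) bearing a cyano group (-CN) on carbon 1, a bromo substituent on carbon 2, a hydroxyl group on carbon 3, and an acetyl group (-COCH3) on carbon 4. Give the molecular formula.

C7H10BrNO2

Atom tally by fragment:
  NCCH2 → C:2 H:2 N:1
  CH(Br) → C:1 H:1 Br:1
  CH(OH) → C:1 H:2 O:1
  CH2COCH3 → C:3 H:5 O:1
Element totals:
  C: 7
  H: 10
  Br: 1
  N: 1
  O: 2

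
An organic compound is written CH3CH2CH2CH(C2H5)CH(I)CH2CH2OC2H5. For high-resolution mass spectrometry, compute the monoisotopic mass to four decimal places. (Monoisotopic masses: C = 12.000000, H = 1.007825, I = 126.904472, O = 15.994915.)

Atom tally by fragment:
  CH3 → C:1 H:3
  CH2 → C:1 H:2
  CH2 → C:1 H:2
  CH(C2H5) → C:3 H:6
  CH(I) → C:1 H:1 I:1
  CH2 → C:1 H:2
  CH2OC2H5 → C:3 H:7 O:1
Element totals:
  C: 11
  H: 23
  I: 1
  O: 1
Molecular formula: C11H23IO.
  M = 11(12.0) + 23(1.007825) + 126.904472 + 15.994915
    = 132.000000 + 23.179975 + 126.904472 + 15.994915 = 298.079362

298.0794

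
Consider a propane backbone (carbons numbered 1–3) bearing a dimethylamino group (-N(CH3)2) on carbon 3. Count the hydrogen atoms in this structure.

Atom tally by fragment:
  CH3 → C:1 H:3
  CH2 → C:1 H:2
  CH2N(CH3)2 → C:3 H:8 N:1
Element totals:
  C: 5
  H: 13
  N: 1

13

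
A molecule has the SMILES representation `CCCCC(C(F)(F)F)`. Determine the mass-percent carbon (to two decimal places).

51.42%

Atom tally by fragment:
  CH3 → C:1 H:3
  CH2 → C:1 H:2
  CH2 → C:1 H:2
  CH2 → C:1 H:2
  CH2CF3 → C:2 H:2 F:3
Element totals:
  C: 6
  H: 11
  F: 3
Molecular formula: C6H11F3.
Molar mass = 140.148 g/mol.
Mass from C: 6 × 12.011 = 72.066 g/mol.
%C = 72.066 / 140.148 × 100 = 51.42%.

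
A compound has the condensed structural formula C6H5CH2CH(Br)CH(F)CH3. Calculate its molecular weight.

231.11 g/mol

Atom tally by fragment:
  C6H5CH2 → C:7 H:7
  CH(Br) → C:1 H:1 Br:1
  CH(F) → C:1 H:1 F:1
  CH3 → C:1 H:3
Element totals:
  C: 10
  H: 12
  Br: 1
  F: 1
Molecular formula: C10H12BrF.
  M = 10(12.011) + 12(1.008) + 79.904 + 18.998
    = 120.110 + 12.096 + 79.904 + 18.998 = 231.108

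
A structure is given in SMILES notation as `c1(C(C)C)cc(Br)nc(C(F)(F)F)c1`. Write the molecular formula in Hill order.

Atom tally by fragment:
  pyridine ring core → C:5 H:5 N:1
  (− 3 ring H displaced by substituents)
  + CH(CH3)2 → C:3 H:7
  + Br → Br:1
  + CF3 → C:1 F:3
Element totals:
  C: 9
  H: 9
  Br: 1
  F: 3
  N: 1

C9H9BrF3N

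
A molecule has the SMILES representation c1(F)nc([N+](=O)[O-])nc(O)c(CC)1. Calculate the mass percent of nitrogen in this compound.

22.46%

Atom tally by fragment:
  pyrimidine ring core → C:4 H:4 N:2
  (− 4 ring H displaced by substituents)
  + F → F:1
  + NO2 → N:1 O:2
  + OH → O:1 H:1
  + C2H5 → C:2 H:5
Element totals:
  C: 6
  H: 6
  F: 1
  N: 3
  O: 3
Molecular formula: C6H6FN3O3.
Molar mass = 187.130 g/mol.
Mass from N: 3 × 14.007 = 42.021 g/mol.
%N = 42.021 / 187.130 × 100 = 22.46%.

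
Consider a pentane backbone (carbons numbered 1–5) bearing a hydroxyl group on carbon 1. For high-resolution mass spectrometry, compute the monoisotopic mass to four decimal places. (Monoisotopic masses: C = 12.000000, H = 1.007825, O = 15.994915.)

88.0888

Atom tally by fragment:
  HOCH2 → C:1 H:3 O:1
  CH2 → C:1 H:2
  CH2 → C:1 H:2
  CH2 → C:1 H:2
  CH3 → C:1 H:3
Element totals:
  C: 5
  H: 12
  O: 1
Molecular formula: C5H12O.
  M = 5(12.0) + 12(1.007825) + 15.994915
    = 60.000000 + 12.093900 + 15.994915 = 88.088815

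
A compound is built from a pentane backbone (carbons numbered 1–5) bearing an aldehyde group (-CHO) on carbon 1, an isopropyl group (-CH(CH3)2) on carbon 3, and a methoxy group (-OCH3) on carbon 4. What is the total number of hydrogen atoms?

20

Atom tally by fragment:
  OHCCH2 → C:2 H:3 O:1
  CH2 → C:1 H:2
  CH(CH(CH3)2) → C:4 H:8
  CH(OCH3) → C:2 H:4 O:1
  CH3 → C:1 H:3
Element totals:
  C: 10
  H: 20
  O: 2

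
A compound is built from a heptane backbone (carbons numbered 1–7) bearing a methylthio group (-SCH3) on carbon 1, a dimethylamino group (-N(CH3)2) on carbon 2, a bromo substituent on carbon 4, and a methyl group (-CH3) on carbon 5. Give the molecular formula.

C11H24BrNS

Atom tally by fragment:
  CH3SCH2 → C:2 H:5 S:1
  CH(N(CH3)2) → C:3 H:7 N:1
  CH2 → C:1 H:2
  CH(Br) → C:1 H:1 Br:1
  CH(CH3) → C:2 H:4
  CH2 → C:1 H:2
  CH3 → C:1 H:3
Element totals:
  C: 11
  H: 24
  Br: 1
  N: 1
  S: 1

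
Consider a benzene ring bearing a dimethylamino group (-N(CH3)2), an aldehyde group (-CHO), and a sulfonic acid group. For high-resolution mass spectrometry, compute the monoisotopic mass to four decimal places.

229.0409

Atom tally by fragment:
  benzene ring core → C:6 H:6
  (− 3 ring H displaced by substituents)
  + N(CH3)2 → N:1 C:2 H:6
  + CHO → C:1 H:1 O:1
  + SO3H → S:1 O:3 H:1
Element totals:
  C: 9
  H: 11
  N: 1
  O: 4
  S: 1
Molecular formula: C9H11NO4S.
  M = 9(12.0) + 11(1.007825) + 14.003074 + 4(15.994915) + 31.972071
    = 108.000000 + 11.086075 + 14.003074 + 63.979660 + 31.972071 = 229.040880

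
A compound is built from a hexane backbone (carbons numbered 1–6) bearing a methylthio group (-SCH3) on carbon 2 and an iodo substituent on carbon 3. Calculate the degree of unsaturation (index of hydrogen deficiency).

0

Atom tally by fragment:
  CH3 → C:1 H:3
  CH(SCH3) → C:2 H:4 S:1
  CH(I) → C:1 H:1 I:1
  CH2 → C:1 H:2
  CH2 → C:1 H:2
  CH3 → C:1 H:3
Element totals:
  C: 7
  H: 15
  I: 1
  S: 1
Molecular formula: C7H15IS.
DoU = (2C + 2 + N − H − X) / 2 = (2·7 + 2 + 0 − 15 − 1) / 2 = 0.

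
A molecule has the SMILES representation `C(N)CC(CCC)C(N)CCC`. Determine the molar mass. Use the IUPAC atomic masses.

Atom tally by fragment:
  H2NCH2 → C:1 H:4 N:1
  CH2 → C:1 H:2
  CH(CH2CH2CH3) → C:4 H:8
  CH(NH2) → C:1 H:3 N:1
  CH2 → C:1 H:2
  CH2 → C:1 H:2
  CH3 → C:1 H:3
Element totals:
  C: 10
  H: 24
  N: 2
Molecular formula: C10H24N2.
  M = 10(12.011) + 24(1.008) + 2(14.007)
    = 120.110 + 24.192 + 28.014 = 172.316

172.32 g/mol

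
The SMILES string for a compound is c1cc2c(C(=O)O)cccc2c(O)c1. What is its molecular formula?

Atom tally by fragment:
  naphthalene ring system core → C:10 H:8
  (− 2 ring H displaced by substituents)
  + COOH → C:1 H:1 O:2
  + OH → O:1 H:1
Element totals:
  C: 11
  H: 8
  O: 3

C11H8O3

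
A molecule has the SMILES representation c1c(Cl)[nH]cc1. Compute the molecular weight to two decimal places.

101.53 g/mol

Atom tally by fragment:
  pyrrole ring core → C:4 H:5 N:1
  (− 1 ring H displaced by substituents)
  + Cl → Cl:1
Element totals:
  C: 4
  H: 4
  Cl: 1
  N: 1
Molecular formula: C4H4ClN.
  M = 4(12.011) + 4(1.008) + 35.45 + 14.007
    = 48.044 + 4.032 + 35.450 + 14.007 = 101.533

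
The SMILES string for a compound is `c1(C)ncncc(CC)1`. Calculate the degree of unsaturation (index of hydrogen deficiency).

4

Atom tally by fragment:
  pyrimidine ring core → C:4 H:4 N:2
  (− 2 ring H displaced by substituents)
  + CH3 → C:1 H:3
  + C2H5 → C:2 H:5
Element totals:
  C: 7
  H: 10
  N: 2
Molecular formula: C7H10N2.
DoU = (2C + 2 + N − H − X) / 2 = (2·7 + 2 + 2 − 10 − 0) / 2 = 4.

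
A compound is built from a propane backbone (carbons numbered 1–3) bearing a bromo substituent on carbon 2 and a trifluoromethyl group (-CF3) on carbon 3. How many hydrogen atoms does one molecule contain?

6

Atom tally by fragment:
  CH3 → C:1 H:3
  CH(Br) → C:1 H:1 Br:1
  CH2CF3 → C:2 H:2 F:3
Element totals:
  C: 4
  H: 6
  Br: 1
  F: 3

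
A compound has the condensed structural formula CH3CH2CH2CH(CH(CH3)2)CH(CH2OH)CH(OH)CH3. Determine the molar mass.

188.31 g/mol

Atom tally by fragment:
  CH3 → C:1 H:3
  CH2 → C:1 H:2
  CH2 → C:1 H:2
  CH(CH(CH3)2) → C:4 H:8
  CH(CH2OH) → C:2 H:4 O:1
  CH(OH) → C:1 H:2 O:1
  CH3 → C:1 H:3
Element totals:
  C: 11
  H: 24
  O: 2
Molecular formula: C11H24O2.
  M = 11(12.011) + 24(1.008) + 2(15.999)
    = 132.121 + 24.192 + 31.998 = 188.311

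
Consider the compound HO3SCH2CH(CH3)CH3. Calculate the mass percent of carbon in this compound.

Atom tally by fragment:
  HO3SCH2 → C:1 H:3 S:1 O:3
  CH(CH3) → C:2 H:4
  CH3 → C:1 H:3
Element totals:
  C: 4
  H: 10
  O: 3
  S: 1
Molecular formula: C4H10O3S.
Molar mass = 138.181 g/mol.
Mass from C: 4 × 12.011 = 48.044 g/mol.
%C = 48.044 / 138.181 × 100 = 34.77%.

34.77%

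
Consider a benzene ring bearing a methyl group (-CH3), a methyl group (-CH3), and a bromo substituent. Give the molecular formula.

Atom tally by fragment:
  benzene ring core → C:6 H:6
  (− 3 ring H displaced by substituents)
  + CH3 → C:1 H:3
  + CH3 → C:1 H:3
  + Br → Br:1
Element totals:
  C: 8
  H: 9
  Br: 1

C8H9Br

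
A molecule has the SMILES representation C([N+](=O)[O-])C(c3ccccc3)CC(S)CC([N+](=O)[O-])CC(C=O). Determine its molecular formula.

Atom tally by fragment:
  O2NCH2 → C:1 H:2 N:1 O:2
  CH(C6H5) → C:7 H:6
  CH2 → C:1 H:2
  CH(SH) → C:1 H:2 S:1
  CH2 → C:1 H:2
  CH(NO2) → C:1 H:1 N:1 O:2
  CH2 → C:1 H:2
  CH2CHO → C:2 H:3 O:1
Element totals:
  C: 15
  H: 20
  N: 2
  O: 5
  S: 1

C15H20N2O5S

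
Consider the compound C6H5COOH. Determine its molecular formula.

C7H6O2

Atom tally by fragment:
  benzene ring core → C:6 H:6
  (− 1 ring H displaced by substituents)
  + COOH → C:1 H:1 O:2
Element totals:
  C: 7
  H: 6
  O: 2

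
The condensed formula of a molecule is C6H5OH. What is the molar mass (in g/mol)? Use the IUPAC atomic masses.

Atom tally by fragment:
  benzene ring core → C:6 H:6
  (− 1 ring H displaced by substituents)
  + OH → O:1 H:1
Element totals:
  C: 6
  H: 6
  O: 1
Molecular formula: C6H6O.
  M = 6(12.011) + 6(1.008) + 15.999
    = 72.066 + 6.048 + 15.999 = 94.113

94.11 g/mol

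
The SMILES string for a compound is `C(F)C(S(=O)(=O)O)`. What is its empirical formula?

Atom tally by fragment:
  FCH2 → C:1 H:2 F:1
  CH2SO3H → C:1 H:3 S:1 O:3
Element totals:
  C: 2
  H: 5
  F: 1
  O: 3
  S: 1
Molecular formula: C2H5FO3S.
gcd of subscripts (2, 1, 5, 3, 1) = 1, so the empirical formula equals the molecular formula.

C2H5FO3S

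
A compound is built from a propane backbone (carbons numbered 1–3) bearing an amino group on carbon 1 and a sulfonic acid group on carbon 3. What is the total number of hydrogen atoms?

Atom tally by fragment:
  H2NCH2 → C:1 H:4 N:1
  CH2 → C:1 H:2
  CH2SO3H → C:1 H:3 S:1 O:3
Element totals:
  C: 3
  H: 9
  N: 1
  O: 3
  S: 1

9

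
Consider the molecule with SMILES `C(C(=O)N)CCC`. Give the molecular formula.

C5H11NO

Atom tally by fragment:
  H2NOCCH2 → C:2 H:4 O:1 N:1
  CH2 → C:1 H:2
  CH2 → C:1 H:2
  CH3 → C:1 H:3
Element totals:
  C: 5
  H: 11
  N: 1
  O: 1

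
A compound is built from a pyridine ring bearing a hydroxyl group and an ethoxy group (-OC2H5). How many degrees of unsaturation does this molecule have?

4

Atom tally by fragment:
  pyridine ring core → C:5 H:5 N:1
  (− 2 ring H displaced by substituents)
  + OH → O:1 H:1
  + OC2H5 → C:2 H:5 O:1
Element totals:
  C: 7
  H: 9
  N: 1
  O: 2
Molecular formula: C7H9NO2.
DoU = (2C + 2 + N − H − X) / 2 = (2·7 + 2 + 1 − 9 − 0) / 2 = 4.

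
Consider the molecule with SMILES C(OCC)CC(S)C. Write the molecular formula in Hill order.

Atom tally by fragment:
  C2H5OCH2 → C:3 H:7 O:1
  CH2 → C:1 H:2
  CH(SH) → C:1 H:2 S:1
  CH3 → C:1 H:3
Element totals:
  C: 6
  H: 14
  O: 1
  S: 1

C6H14OS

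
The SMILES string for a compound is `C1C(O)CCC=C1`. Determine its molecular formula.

Atom tally by fragment:
  cyclohexene ring core → C:6 H:10
  (− 1 ring H displaced by substituents)
  + OH → O:1 H:1
Element totals:
  C: 6
  H: 10
  O: 1

C6H10O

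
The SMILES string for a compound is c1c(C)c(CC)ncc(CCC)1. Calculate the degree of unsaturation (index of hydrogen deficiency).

Atom tally by fragment:
  pyridine ring core → C:5 H:5 N:1
  (− 3 ring H displaced by substituents)
  + CH3 → C:1 H:3
  + C2H5 → C:2 H:5
  + CH2CH2CH3 → C:3 H:7
Element totals:
  C: 11
  H: 17
  N: 1
Molecular formula: C11H17N.
DoU = (2C + 2 + N − H − X) / 2 = (2·11 + 2 + 1 − 17 − 0) / 2 = 4.

4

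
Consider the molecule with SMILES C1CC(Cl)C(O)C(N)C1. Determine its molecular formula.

C6H12ClNO

Atom tally by fragment:
  cyclohexane ring core → C:6 H:12
  (− 3 ring H displaced by substituents)
  + Cl → Cl:1
  + OH → O:1 H:1
  + NH2 → N:1 H:2
Element totals:
  C: 6
  H: 12
  Cl: 1
  N: 1
  O: 1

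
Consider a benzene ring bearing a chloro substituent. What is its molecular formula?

C6H5Cl

Atom tally by fragment:
  benzene ring core → C:6 H:6
  (− 1 ring H displaced by substituents)
  + Cl → Cl:1
Element totals:
  C: 6
  H: 5
  Cl: 1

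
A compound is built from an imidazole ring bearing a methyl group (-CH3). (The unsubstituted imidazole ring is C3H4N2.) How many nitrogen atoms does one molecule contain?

Atom tally by fragment:
  imidazole ring core → C:3 H:4 N:2
  (− 1 ring H displaced by substituents)
  + CH3 → C:1 H:3
Element totals:
  C: 4
  H: 6
  N: 2

2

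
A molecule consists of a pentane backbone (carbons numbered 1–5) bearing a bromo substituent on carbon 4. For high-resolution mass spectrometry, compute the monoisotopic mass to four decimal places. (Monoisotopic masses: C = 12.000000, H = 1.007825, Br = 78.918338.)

150.0044

Atom tally by fragment:
  CH3 → C:1 H:3
  CH2 → C:1 H:2
  CH2 → C:1 H:2
  CH(Br) → C:1 H:1 Br:1
  CH3 → C:1 H:3
Element totals:
  C: 5
  H: 11
  Br: 1
Molecular formula: C5H11Br.
  M = 5(12.0) + 11(1.007825) + 78.918338
    = 60.000000 + 11.086075 + 78.918338 = 150.004413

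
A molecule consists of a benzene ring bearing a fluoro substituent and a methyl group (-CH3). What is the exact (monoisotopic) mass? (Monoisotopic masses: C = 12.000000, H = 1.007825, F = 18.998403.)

110.0532

Atom tally by fragment:
  benzene ring core → C:6 H:6
  (− 2 ring H displaced by substituents)
  + F → F:1
  + CH3 → C:1 H:3
Element totals:
  C: 7
  H: 7
  F: 1
Molecular formula: C7H7F.
  M = 7(12.0) + 7(1.007825) + 18.998403
    = 84.000000 + 7.054775 + 18.998403 = 110.053178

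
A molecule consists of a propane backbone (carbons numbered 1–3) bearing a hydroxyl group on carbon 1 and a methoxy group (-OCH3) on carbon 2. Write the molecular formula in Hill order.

Atom tally by fragment:
  HOCH2 → C:1 H:3 O:1
  CH(OCH3) → C:2 H:4 O:1
  CH3 → C:1 H:3
Element totals:
  C: 4
  H: 10
  O: 2

C4H10O2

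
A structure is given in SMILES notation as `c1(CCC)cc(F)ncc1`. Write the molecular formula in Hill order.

Atom tally by fragment:
  pyridine ring core → C:5 H:5 N:1
  (− 2 ring H displaced by substituents)
  + CH2CH2CH3 → C:3 H:7
  + F → F:1
Element totals:
  C: 8
  H: 10
  F: 1
  N: 1

C8H10FN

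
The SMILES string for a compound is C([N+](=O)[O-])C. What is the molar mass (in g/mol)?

75.07 g/mol

Atom tally by fragment:
  O2NCH2 → C:1 H:2 N:1 O:2
  CH3 → C:1 H:3
Element totals:
  C: 2
  H: 5
  N: 1
  O: 2
Molecular formula: C2H5NO2.
  M = 2(12.011) + 5(1.008) + 14.007 + 2(15.999)
    = 24.022 + 5.040 + 14.007 + 31.998 = 75.067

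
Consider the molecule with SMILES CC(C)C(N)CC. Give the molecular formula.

C6H15N

Atom tally by fragment:
  CH3 → C:1 H:3
  CH(CH3) → C:2 H:4
  CH(NH2) → C:1 H:3 N:1
  CH2 → C:1 H:2
  CH3 → C:1 H:3
Element totals:
  C: 6
  H: 15
  N: 1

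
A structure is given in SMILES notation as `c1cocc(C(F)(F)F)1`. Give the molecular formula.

C5H3F3O

Atom tally by fragment:
  furan ring core → C:4 H:4 O:1
  (− 1 ring H displaced by substituents)
  + CF3 → C:1 F:3
Element totals:
  C: 5
  H: 3
  F: 3
  O: 1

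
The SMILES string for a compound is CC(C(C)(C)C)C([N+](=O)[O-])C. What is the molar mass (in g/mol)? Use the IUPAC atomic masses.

159.23 g/mol

Atom tally by fragment:
  CH3 → C:1 H:3
  CH(C(CH3)3) → C:5 H:10
  CH(NO2) → C:1 H:1 N:1 O:2
  CH3 → C:1 H:3
Element totals:
  C: 8
  H: 17
  N: 1
  O: 2
Molecular formula: C8H17NO2.
  M = 8(12.011) + 17(1.008) + 14.007 + 2(15.999)
    = 96.088 + 17.136 + 14.007 + 31.998 = 159.229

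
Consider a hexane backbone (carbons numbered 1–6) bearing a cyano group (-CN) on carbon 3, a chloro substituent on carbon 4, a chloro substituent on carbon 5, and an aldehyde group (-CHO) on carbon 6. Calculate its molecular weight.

208.08 g/mol

Atom tally by fragment:
  CH3 → C:1 H:3
  CH2 → C:1 H:2
  CH(CN) → C:2 H:1 N:1
  CH(Cl) → C:1 H:1 Cl:1
  CH(Cl) → C:1 H:1 Cl:1
  CH2CHO → C:2 H:3 O:1
Element totals:
  C: 8
  H: 11
  Cl: 2
  N: 1
  O: 1
Molecular formula: C8H11Cl2NO.
  M = 8(12.011) + 11(1.008) + 2(35.45) + 14.007 + 15.999
    = 96.088 + 11.088 + 70.900 + 14.007 + 15.999 = 208.082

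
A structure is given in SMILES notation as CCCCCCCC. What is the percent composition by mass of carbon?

Atom tally by fragment:
  CH3 → C:1 H:3
  CH2 → C:1 H:2
  CH2 → C:1 H:2
  CH2 → C:1 H:2
  CH2 → C:1 H:2
  CH2 → C:1 H:2
  CH2 → C:1 H:2
  CH3 → C:1 H:3
Element totals:
  C: 8
  H: 18
Molecular formula: C8H18.
Molar mass = 114.232 g/mol.
Mass from C: 8 × 12.011 = 96.088 g/mol.
%C = 96.088 / 114.232 × 100 = 84.12%.

84.12%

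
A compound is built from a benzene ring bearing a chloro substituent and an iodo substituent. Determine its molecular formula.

C6H4ClI

Atom tally by fragment:
  benzene ring core → C:6 H:6
  (− 2 ring H displaced by substituents)
  + Cl → Cl:1
  + I → I:1
Element totals:
  C: 6
  H: 4
  Cl: 1
  I: 1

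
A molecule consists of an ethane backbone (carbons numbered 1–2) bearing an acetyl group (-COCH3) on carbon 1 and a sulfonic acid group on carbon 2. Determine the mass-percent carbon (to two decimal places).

31.57%

Atom tally by fragment:
  CH3COCH2 → C:3 H:5 O:1
  CH2SO3H → C:1 H:3 S:1 O:3
Element totals:
  C: 4
  H: 8
  O: 4
  S: 1
Molecular formula: C4H8O4S.
Molar mass = 152.164 g/mol.
Mass from C: 4 × 12.011 = 48.044 g/mol.
%C = 48.044 / 152.164 × 100 = 31.57%.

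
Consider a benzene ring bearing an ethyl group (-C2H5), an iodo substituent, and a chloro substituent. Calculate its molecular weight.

Atom tally by fragment:
  benzene ring core → C:6 H:6
  (− 3 ring H displaced by substituents)
  + C2H5 → C:2 H:5
  + I → I:1
  + Cl → Cl:1
Element totals:
  C: 8
  H: 8
  Cl: 1
  I: 1
Molecular formula: C8H8ClI.
  M = 8(12.011) + 8(1.008) + 35.45 + 126.904
    = 96.088 + 8.064 + 35.450 + 126.904 = 266.506

266.51 g/mol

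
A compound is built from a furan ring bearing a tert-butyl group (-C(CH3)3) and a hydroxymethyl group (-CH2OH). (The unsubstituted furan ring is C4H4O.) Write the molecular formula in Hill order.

C9H14O2

Atom tally by fragment:
  furan ring core → C:4 H:4 O:1
  (− 2 ring H displaced by substituents)
  + C(CH3)3 → C:4 H:9
  + CH2OH → C:1 H:3 O:1
Element totals:
  C: 9
  H: 14
  O: 2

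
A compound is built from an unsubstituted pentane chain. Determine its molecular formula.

C5H12

Atom tally by fragment:
  CH3 → C:1 H:3
  CH2 → C:1 H:2
  CH2 → C:1 H:2
  CH2 → C:1 H:2
  CH3 → C:1 H:3
Element totals:
  C: 5
  H: 12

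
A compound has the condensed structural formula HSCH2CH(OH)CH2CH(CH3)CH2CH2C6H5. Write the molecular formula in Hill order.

Atom tally by fragment:
  HSCH2 → C:1 H:3 S:1
  CH(OH) → C:1 H:2 O:1
  CH2 → C:1 H:2
  CH(CH3) → C:2 H:4
  CH2 → C:1 H:2
  CH2C6H5 → C:7 H:7
Element totals:
  C: 13
  H: 20
  O: 1
  S: 1

C13H20OS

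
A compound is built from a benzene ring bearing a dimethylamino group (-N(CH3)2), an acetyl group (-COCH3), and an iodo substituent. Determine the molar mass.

Atom tally by fragment:
  benzene ring core → C:6 H:6
  (− 3 ring H displaced by substituents)
  + N(CH3)2 → N:1 C:2 H:6
  + COCH3 → C:2 H:3 O:1
  + I → I:1
Element totals:
  C: 10
  H: 12
  I: 1
  N: 1
  O: 1
Molecular formula: C10H12INO.
  M = 10(12.011) + 12(1.008) + 126.904 + 14.007 + 15.999
    = 120.110 + 12.096 + 126.904 + 14.007 + 15.999 = 289.116

289.12 g/mol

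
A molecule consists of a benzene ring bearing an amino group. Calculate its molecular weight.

Atom tally by fragment:
  benzene ring core → C:6 H:6
  (− 1 ring H displaced by substituents)
  + NH2 → N:1 H:2
Element totals:
  C: 6
  H: 7
  N: 1
Molecular formula: C6H7N.
  M = 6(12.011) + 7(1.008) + 14.007
    = 72.066 + 7.056 + 14.007 = 93.129

93.13 g/mol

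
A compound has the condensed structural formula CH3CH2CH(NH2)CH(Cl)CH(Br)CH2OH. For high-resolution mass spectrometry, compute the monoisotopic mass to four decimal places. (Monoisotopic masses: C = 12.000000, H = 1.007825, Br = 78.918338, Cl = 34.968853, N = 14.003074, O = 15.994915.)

Atom tally by fragment:
  CH3 → C:1 H:3
  CH2 → C:1 H:2
  CH(NH2) → C:1 H:3 N:1
  CH(Cl) → C:1 H:1 Cl:1
  CH(Br) → C:1 H:1 Br:1
  CH2OH → C:1 H:3 O:1
Element totals:
  C: 6
  H: 13
  Br: 1
  Cl: 1
  N: 1
  O: 1
Molecular formula: C6H13BrClNO.
  M = 6(12.0) + 13(1.007825) + 78.918338 + 34.968853 + 14.003074 + 15.994915
    = 72.000000 + 13.101725 + 78.918338 + 34.968853 + 14.003074 + 15.994915 = 228.986905

228.9869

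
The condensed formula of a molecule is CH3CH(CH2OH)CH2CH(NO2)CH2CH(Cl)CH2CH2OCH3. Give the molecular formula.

C10H20ClNO4

Element totals:
  C: 10
  H: 20
  Cl: 1
  N: 1
  O: 4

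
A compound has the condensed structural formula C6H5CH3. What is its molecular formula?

Element totals:
  C: 7
  H: 8

C7H8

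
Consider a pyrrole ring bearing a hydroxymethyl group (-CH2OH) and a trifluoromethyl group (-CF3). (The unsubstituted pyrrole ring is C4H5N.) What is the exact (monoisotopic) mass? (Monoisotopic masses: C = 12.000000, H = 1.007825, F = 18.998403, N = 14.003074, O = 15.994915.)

Atom tally by fragment:
  pyrrole ring core → C:4 H:5 N:1
  (− 2 ring H displaced by substituents)
  + CH2OH → C:1 H:3 O:1
  + CF3 → C:1 F:3
Element totals:
  C: 6
  H: 6
  F: 3
  N: 1
  O: 1
Molecular formula: C6H6F3NO.
  M = 6(12.0) + 6(1.007825) + 3(18.998403) + 14.003074 + 15.994915
    = 72.000000 + 6.046950 + 56.995209 + 14.003074 + 15.994915 = 165.040148

165.0401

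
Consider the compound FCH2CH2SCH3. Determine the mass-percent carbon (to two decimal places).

Element totals:
  C: 3
  H: 7
  F: 1
  S: 1
Molecular formula: C3H7FS.
Molar mass = 94.147 g/mol.
Mass from C: 3 × 12.011 = 36.033 g/mol.
%C = 36.033 / 94.147 × 100 = 38.27%.

38.27%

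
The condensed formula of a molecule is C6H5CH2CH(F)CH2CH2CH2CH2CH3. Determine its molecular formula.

Element totals:
  C: 13
  H: 19
  F: 1

C13H19F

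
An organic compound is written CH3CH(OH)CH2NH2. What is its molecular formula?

Atom tally by fragment:
  CH3 → C:1 H:3
  CH(OH) → C:1 H:2 O:1
  CH2NH2 → C:1 H:4 N:1
Element totals:
  C: 3
  H: 9
  N: 1
  O: 1

C3H9NO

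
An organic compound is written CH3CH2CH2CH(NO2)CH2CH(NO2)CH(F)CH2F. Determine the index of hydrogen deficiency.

Element totals:
  C: 8
  H: 14
  F: 2
  N: 2
  O: 4
Molecular formula: C8H14F2N2O4.
DoU = (2C + 2 + N − H − X) / 2 = (2·8 + 2 + 2 − 14 − 2) / 2 = 2.

2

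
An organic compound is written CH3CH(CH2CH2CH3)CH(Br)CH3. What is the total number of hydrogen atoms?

Element totals:
  C: 7
  H: 15
  Br: 1

15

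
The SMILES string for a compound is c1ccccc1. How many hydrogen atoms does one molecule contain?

Atom tally by fragment:
  benzene ring core → C:6 H:6
Element totals:
  C: 6
  H: 6

6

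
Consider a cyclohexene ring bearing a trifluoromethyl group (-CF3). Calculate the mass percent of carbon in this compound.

Atom tally by fragment:
  cyclohexene ring core → C:6 H:10
  (− 1 ring H displaced by substituents)
  + CF3 → C:1 F:3
Element totals:
  C: 7
  H: 9
  F: 3
Molecular formula: C7H9F3.
Molar mass = 150.143 g/mol.
Mass from C: 7 × 12.011 = 84.077 g/mol.
%C = 84.077 / 150.143 × 100 = 56.00%.

56.00%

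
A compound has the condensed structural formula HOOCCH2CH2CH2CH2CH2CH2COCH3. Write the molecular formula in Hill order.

C9H16O3

Atom tally by fragment:
  HOOCCH2 → C:2 H:3 O:2
  CH2 → C:1 H:2
  CH2 → C:1 H:2
  CH2 → C:1 H:2
  CH2 → C:1 H:2
  CH2COCH3 → C:3 H:5 O:1
Element totals:
  C: 9
  H: 16
  O: 3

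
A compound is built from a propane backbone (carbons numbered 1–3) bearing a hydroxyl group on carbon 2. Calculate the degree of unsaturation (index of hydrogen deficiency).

Atom tally by fragment:
  CH3 → C:1 H:3
  CH(OH) → C:1 H:2 O:1
  CH3 → C:1 H:3
Element totals:
  C: 3
  H: 8
  O: 1
Molecular formula: C3H8O.
DoU = (2C + 2 + N − H − X) / 2 = (2·3 + 2 + 0 − 8 − 0) / 2 = 0.

0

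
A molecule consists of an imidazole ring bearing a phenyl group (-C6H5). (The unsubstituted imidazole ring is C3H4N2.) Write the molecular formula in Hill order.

Atom tally by fragment:
  imidazole ring core → C:3 H:4 N:2
  (− 1 ring H displaced by substituents)
  + C6H5 → C:6 H:5
Element totals:
  C: 9
  H: 8
  N: 2

C9H8N2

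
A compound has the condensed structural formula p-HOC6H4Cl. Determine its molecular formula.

C6H5ClO

Atom tally by fragment:
  benzene ring core → C:6 H:6
  (− 2 ring H displaced by substituents)
  + OH → O:1 H:1
  + Cl → Cl:1
Element totals:
  C: 6
  H: 5
  Cl: 1
  O: 1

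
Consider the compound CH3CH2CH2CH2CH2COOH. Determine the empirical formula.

Element totals:
  C: 6
  H: 12
  O: 2
Molecular formula: C6H12O2.
gcd of subscripts = 2; dividing each by 2:
  C: 6/2 = 3
  H: 12/2 = 6
  O: 2/2 = 1

C3H6O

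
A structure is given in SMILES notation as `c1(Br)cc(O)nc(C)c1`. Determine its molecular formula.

Atom tally by fragment:
  pyridine ring core → C:5 H:5 N:1
  (− 3 ring H displaced by substituents)
  + Br → Br:1
  + OH → O:1 H:1
  + CH3 → C:1 H:3
Element totals:
  C: 6
  H: 6
  Br: 1
  N: 1
  O: 1

C6H6BrNO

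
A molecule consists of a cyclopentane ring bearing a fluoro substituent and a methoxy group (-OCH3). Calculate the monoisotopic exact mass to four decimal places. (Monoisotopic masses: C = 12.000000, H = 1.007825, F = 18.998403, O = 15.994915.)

118.0794

Atom tally by fragment:
  cyclopentane ring core → C:5 H:10
  (− 2 ring H displaced by substituents)
  + F → F:1
  + OCH3 → C:1 H:3 O:1
Element totals:
  C: 6
  H: 11
  F: 1
  O: 1
Molecular formula: C6H11FO.
  M = 6(12.0) + 11(1.007825) + 18.998403 + 15.994915
    = 72.000000 + 11.086075 + 18.998403 + 15.994915 = 118.079393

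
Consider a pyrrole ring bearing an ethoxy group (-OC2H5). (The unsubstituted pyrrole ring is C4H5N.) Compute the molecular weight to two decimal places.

111.14 g/mol

Atom tally by fragment:
  pyrrole ring core → C:4 H:5 N:1
  (− 1 ring H displaced by substituents)
  + OC2H5 → C:2 H:5 O:1
Element totals:
  C: 6
  H: 9
  N: 1
  O: 1
Molecular formula: C6H9NO.
  M = 6(12.011) + 9(1.008) + 14.007 + 15.999
    = 72.066 + 9.072 + 14.007 + 15.999 = 111.144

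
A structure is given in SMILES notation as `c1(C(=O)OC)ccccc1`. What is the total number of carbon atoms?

8

Atom tally by fragment:
  benzene ring core → C:6 H:6
  (− 1 ring H displaced by substituents)
  + COOCH3 → C:2 H:3 O:2
Element totals:
  C: 8
  H: 8
  O: 2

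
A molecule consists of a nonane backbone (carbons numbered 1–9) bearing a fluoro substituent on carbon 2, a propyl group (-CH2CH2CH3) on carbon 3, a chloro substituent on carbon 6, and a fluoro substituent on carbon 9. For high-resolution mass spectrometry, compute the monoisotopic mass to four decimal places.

240.1456

Atom tally by fragment:
  CH3 → C:1 H:3
  CH(F) → C:1 H:1 F:1
  CH(CH2CH2CH3) → C:4 H:8
  CH2 → C:1 H:2
  CH2 → C:1 H:2
  CH(Cl) → C:1 H:1 Cl:1
  CH2 → C:1 H:2
  CH2 → C:1 H:2
  CH2F → C:1 H:2 F:1
Element totals:
  C: 12
  H: 23
  Cl: 1
  F: 2
Molecular formula: C12H23ClF2.
  M = 12(12.0) + 23(1.007825) + 34.968853 + 2(18.998403)
    = 144.000000 + 23.179975 + 34.968853 + 37.996806 = 240.145634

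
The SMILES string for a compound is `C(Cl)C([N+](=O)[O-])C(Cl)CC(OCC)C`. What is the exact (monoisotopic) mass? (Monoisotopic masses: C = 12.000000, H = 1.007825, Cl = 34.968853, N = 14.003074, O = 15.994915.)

Atom tally by fragment:
  ClCH2 → C:1 H:2 Cl:1
  CH(NO2) → C:1 H:1 N:1 O:2
  CH(Cl) → C:1 H:1 Cl:1
  CH2 → C:1 H:2
  CH(OC2H5) → C:3 H:6 O:1
  CH3 → C:1 H:3
Element totals:
  C: 8
  H: 15
  Cl: 2
  N: 1
  O: 3
Molecular formula: C8H15Cl2NO3.
  M = 8(12.0) + 15(1.007825) + 2(34.968853) + 14.003074 + 3(15.994915)
    = 96.000000 + 15.117375 + 69.937706 + 14.003074 + 47.984745 = 243.042900

243.0429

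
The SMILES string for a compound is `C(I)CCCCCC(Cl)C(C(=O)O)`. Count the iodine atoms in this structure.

1

Atom tally by fragment:
  ICH2 → C:1 H:2 I:1
  CH2 → C:1 H:2
  CH2 → C:1 H:2
  CH2 → C:1 H:2
  CH2 → C:1 H:2
  CH2 → C:1 H:2
  CH(Cl) → C:1 H:1 Cl:1
  CH2COOH → C:2 H:3 O:2
Element totals:
  C: 9
  H: 16
  Cl: 1
  I: 1
  O: 2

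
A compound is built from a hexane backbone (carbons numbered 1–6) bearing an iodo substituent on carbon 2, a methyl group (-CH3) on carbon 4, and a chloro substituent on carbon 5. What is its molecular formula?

C7H14ClI

Atom tally by fragment:
  CH3 → C:1 H:3
  CH(I) → C:1 H:1 I:1
  CH2 → C:1 H:2
  CH(CH3) → C:2 H:4
  CH(Cl) → C:1 H:1 Cl:1
  CH3 → C:1 H:3
Element totals:
  C: 7
  H: 14
  Cl: 1
  I: 1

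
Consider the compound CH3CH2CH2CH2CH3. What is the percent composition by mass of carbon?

Atom tally by fragment:
  CH3 → C:1 H:3
  CH2 → C:1 H:2
  CH2 → C:1 H:2
  CH2 → C:1 H:2
  CH3 → C:1 H:3
Element totals:
  C: 5
  H: 12
Molecular formula: C5H12.
Molar mass = 72.151 g/mol.
Mass from C: 5 × 12.011 = 60.055 g/mol.
%C = 60.055 / 72.151 × 100 = 83.24%.

83.24%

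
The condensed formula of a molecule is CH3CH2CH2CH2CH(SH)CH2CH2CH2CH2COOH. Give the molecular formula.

Atom tally by fragment:
  CH3 → C:1 H:3
  CH2 → C:1 H:2
  CH2 → C:1 H:2
  CH2 → C:1 H:2
  CH(SH) → C:1 H:2 S:1
  CH2 → C:1 H:2
  CH2 → C:1 H:2
  CH2 → C:1 H:2
  CH2COOH → C:2 H:3 O:2
Element totals:
  C: 10
  H: 20
  O: 2
  S: 1

C10H20O2S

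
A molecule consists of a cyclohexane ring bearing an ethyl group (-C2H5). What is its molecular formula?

C8H16

Atom tally by fragment:
  cyclohexane ring core → C:6 H:12
  (− 1 ring H displaced by substituents)
  + C2H5 → C:2 H:5
Element totals:
  C: 8
  H: 16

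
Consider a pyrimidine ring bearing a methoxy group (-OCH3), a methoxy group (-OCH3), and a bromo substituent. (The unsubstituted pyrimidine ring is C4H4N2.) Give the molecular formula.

C6H7BrN2O2

Atom tally by fragment:
  pyrimidine ring core → C:4 H:4 N:2
  (− 3 ring H displaced by substituents)
  + OCH3 → C:1 H:3 O:1
  + OCH3 → C:1 H:3 O:1
  + Br → Br:1
Element totals:
  C: 6
  H: 7
  Br: 1
  N: 2
  O: 2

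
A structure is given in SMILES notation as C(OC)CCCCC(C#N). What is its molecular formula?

Atom tally by fragment:
  CH3OCH2 → C:2 H:5 O:1
  CH2 → C:1 H:2
  CH2 → C:1 H:2
  CH2 → C:1 H:2
  CH2 → C:1 H:2
  CH2CN → C:2 H:2 N:1
Element totals:
  C: 8
  H: 15
  N: 1
  O: 1

C8H15NO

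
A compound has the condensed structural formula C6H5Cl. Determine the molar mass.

112.56 g/mol

Element totals:
  C: 6
  H: 5
  Cl: 1
Molecular formula: C6H5Cl.
  M = 6(12.011) + 5(1.008) + 35.45
    = 72.066 + 5.040 + 35.450 = 112.556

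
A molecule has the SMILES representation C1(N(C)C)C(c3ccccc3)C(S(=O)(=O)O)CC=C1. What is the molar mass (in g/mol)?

Atom tally by fragment:
  cyclohexene ring core → C:6 H:10
  (− 3 ring H displaced by substituents)
  + N(CH3)2 → N:1 C:2 H:6
  + C6H5 → C:6 H:5
  + SO3H → S:1 O:3 H:1
Element totals:
  C: 14
  H: 19
  N: 1
  O: 3
  S: 1
Molecular formula: C14H19NO3S.
  M = 14(12.011) + 19(1.008) + 14.007 + 3(15.999) + 32.06
    = 168.154 + 19.152 + 14.007 + 47.997 + 32.060 = 281.370

281.37 g/mol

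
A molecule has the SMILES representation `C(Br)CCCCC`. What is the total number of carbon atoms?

Atom tally by fragment:
  BrCH2 → C:1 H:2 Br:1
  CH2 → C:1 H:2
  CH2 → C:1 H:2
  CH2 → C:1 H:2
  CH2 → C:1 H:2
  CH3 → C:1 H:3
Element totals:
  C: 6
  H: 13
  Br: 1

6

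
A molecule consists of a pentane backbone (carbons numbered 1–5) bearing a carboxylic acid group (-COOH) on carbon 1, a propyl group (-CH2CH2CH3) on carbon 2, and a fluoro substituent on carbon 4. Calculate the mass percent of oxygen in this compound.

18.16%

Atom tally by fragment:
  HOOCCH2 → C:2 H:3 O:2
  CH(CH2CH2CH3) → C:4 H:8
  CH2 → C:1 H:2
  CH(F) → C:1 H:1 F:1
  CH3 → C:1 H:3
Element totals:
  C: 9
  H: 17
  F: 1
  O: 2
Molecular formula: C9H17FO2.
Molar mass = 176.231 g/mol.
Mass from O: 2 × 15.999 = 31.998 g/mol.
%O = 31.998 / 176.231 × 100 = 18.16%.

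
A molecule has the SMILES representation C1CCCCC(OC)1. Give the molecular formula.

Atom tally by fragment:
  cyclohexane ring core → C:6 H:12
  (− 1 ring H displaced by substituents)
  + OCH3 → C:1 H:3 O:1
Element totals:
  C: 7
  H: 14
  O: 1

C7H14O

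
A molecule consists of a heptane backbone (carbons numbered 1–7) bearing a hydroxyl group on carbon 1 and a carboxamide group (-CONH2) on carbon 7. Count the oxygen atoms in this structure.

Atom tally by fragment:
  HOCH2 → C:1 H:3 O:1
  CH2 → C:1 H:2
  CH2 → C:1 H:2
  CH2 → C:1 H:2
  CH2 → C:1 H:2
  CH2 → C:1 H:2
  CH2CONH2 → C:2 H:4 O:1 N:1
Element totals:
  C: 8
  H: 17
  N: 1
  O: 2

2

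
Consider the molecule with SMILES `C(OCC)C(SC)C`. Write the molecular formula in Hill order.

C6H14OS

Atom tally by fragment:
  C2H5OCH2 → C:3 H:7 O:1
  CH(SCH3) → C:2 H:4 S:1
  CH3 → C:1 H:3
Element totals:
  C: 6
  H: 14
  O: 1
  S: 1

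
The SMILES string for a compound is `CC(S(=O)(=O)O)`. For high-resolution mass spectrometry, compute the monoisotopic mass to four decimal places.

110.0038

Atom tally by fragment:
  CH3 → C:1 H:3
  CH2SO3H → C:1 H:3 S:1 O:3
Element totals:
  C: 2
  H: 6
  O: 3
  S: 1
Molecular formula: C2H6O3S.
  M = 2(12.0) + 6(1.007825) + 3(15.994915) + 31.972071
    = 24.000000 + 6.046950 + 47.984745 + 31.972071 = 110.003766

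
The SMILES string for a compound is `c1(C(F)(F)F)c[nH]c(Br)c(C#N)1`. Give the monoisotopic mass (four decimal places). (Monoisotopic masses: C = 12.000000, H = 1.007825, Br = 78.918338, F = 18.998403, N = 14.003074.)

Atom tally by fragment:
  pyrrole ring core → C:4 H:5 N:1
  (− 3 ring H displaced by substituents)
  + CF3 → C:1 F:3
  + Br → Br:1
  + CN → C:1 N:1
Element totals:
  C: 6
  H: 2
  Br: 1
  F: 3
  N: 2
Molecular formula: C6H2BrF3N2.
  M = 6(12.0) + 2(1.007825) + 78.918338 + 3(18.998403) + 2(14.003074)
    = 72.000000 + 2.015650 + 78.918338 + 56.995209 + 28.006148 = 237.935345

237.9353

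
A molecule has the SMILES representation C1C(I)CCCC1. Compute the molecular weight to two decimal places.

210.06 g/mol

Atom tally by fragment:
  cyclohexane ring core → C:6 H:12
  (− 1 ring H displaced by substituents)
  + I → I:1
Element totals:
  C: 6
  H: 11
  I: 1
Molecular formula: C6H11I.
  M = 6(12.011) + 11(1.008) + 126.904
    = 72.066 + 11.088 + 126.904 = 210.058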